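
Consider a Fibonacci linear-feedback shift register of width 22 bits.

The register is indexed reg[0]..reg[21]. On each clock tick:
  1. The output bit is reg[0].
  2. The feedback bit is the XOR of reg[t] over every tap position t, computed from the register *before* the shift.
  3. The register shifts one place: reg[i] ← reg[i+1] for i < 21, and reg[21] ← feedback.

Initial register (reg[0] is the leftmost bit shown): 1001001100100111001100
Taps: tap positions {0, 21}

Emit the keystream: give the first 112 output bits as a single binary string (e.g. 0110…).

1001001100100111001100111000100011101000100010111100001011000011110010100000110111110101110011111101101010011010

tick  register→output (feedback)
  0  1001001100100111001100→1 (1)
  1  0010011001001110011001→0 (1)
  2  0100110010011100110011→0 (1)
  3  1001100100111001100111→1 (0)
  4  0011001001110011001110→0 (0)
  5  0110010011100110011100→0 (0)
  6  1100100111001100111000→1 (1)
  7  1001001110011001110001→1 (0)
  8  0010011100110011100010→0 (0)
  9  0100111001100111000100→0 (0)
 10  1001110011001110001000→1 (1)
 11  0011100110011100010001→0 (1)
 12  0111001100111000100011→0 (1)
 13  1110011001110001000111→1 (0)
 14  1100110011100010001110→1 (1)
 15  1001100111000100011101→1 (0)
 16  0011001110001000111010→0 (0)
 17  0110011100010001110100→0 (0)
 18  1100111000100011101000→1 (1)
 19  1001110001000111010001→1 (0)
 20  0011100010001110100010→0 (0)
 21  0111000100011101000100→0 (0)
 22  1110001000111010001000→1 (1)
 23  1100010001110100010001→1 (0)
 24  1000100011101000100010→1 (1)
 25  0001000111010001000101→0 (1)
 26  0010001110100010001011→0 (1)
 27  0100011101000100010111→0 (1)
 28  1000111010001000101111→1 (0)
 29  0001110100010001011110→0 (0)
 30  0011101000100010111100→0 (0)
 31  0111010001000101111000→0 (0)
 32  1110100010001011110000→1 (1)
 33  1101000100010111100001→1 (0)
 34  1010001000101111000010→1 (1)
 35  0100010001011110000101→0 (1)
 36  1000100010111100001011→1 (0)
 37  0001000101111000010110→0 (0)
 38  0010001011110000101100→0 (0)
 39  0100010111100001011000→0 (0)
 40  1000101111000010110000→1 (1)
 41  0001011110000101100001→0 (1)
 42  0010111100001011000011→0 (1)
 43  0101111000010110000111→0 (1)
 44  1011110000101100001111→1 (0)
 45  0111100001011000011110→0 (0)
 46  1111000010110000111100→1 (1)
 47  1110000101100001111001→1 (0)
 48  1100001011000011110010→1 (1)
 49  1000010110000111100101→1 (0)
 50  0000101100001111001010→0 (0)
 51  0001011000011110010100→0 (0)
 52  0010110000111100101000→0 (0)
 53  0101100001111001010000→0 (0)
 54  1011000011110010100000→1 (1)
 55  0110000111100101000001→0 (1)
 56  1100001111001010000011→1 (0)
 57  1000011110010100000110→1 (1)
 58  0000111100101000001101→0 (1)
 59  0001111001010000011011→0 (1)
 60  0011110010100000110111→0 (1)
 61  0111100101000001101111→0 (1)
 62  1111001010000011011111→1 (0)
 63  1110010100000110111110→1 (1)
 64  1100101000001101111101→1 (0)
 65  1001010000011011111010→1 (1)
 66  0010100000110111110101→0 (1)
 67  0101000001101111101011→0 (1)
 68  1010000011011111010111→1 (0)
 69  0100000110111110101110→0 (0)
 70  1000001101111101011100→1 (1)
 71  0000011011111010111001→0 (1)
 72  0000110111110101110011→0 (1)
 73  0001101111101011100111→0 (1)
 74  0011011111010111001111→0 (1)
 75  0110111110101110011111→0 (1)
 76  1101111101011100111111→1 (0)
 77  1011111010111001111110→1 (1)
 78  0111110101110011111101→0 (1)
 79  1111101011100111111011→1 (0)
 80  1111010111001111110110→1 (1)
 81  1110101110011111101101→1 (0)
 82  1101011100111111011010→1 (1)
 83  1010111001111110110101→1 (0)
 84  0101110011111101101010→0 (0)
 85  1011100111111011010100→1 (1)
 86  0111001111110110101001→0 (1)
 87  1110011111101101010011→1 (0)
 88  1100111111011010100110→1 (1)
 89  1001111110110101001101→1 (0)
 90  0011111101101010011010→0 (0)
 91  0111111011010100110100→0 (0)
 92  1111110110101001101000→1 (1)
 93  1111101101010011010001→1 (0)
 94  1111011010100110100010→1 (1)
 95  1110110101001101000101→1 (0)
 96  1101101010011010001010→1 (1)
 97  1011010100110100010101→1 (0)
 98  0110101001101000101010→0 (0)
 99  1101010011010001010100→1 (1)
100  1010100110100010101001→1 (0)
101  0101001101000101010010→0 (0)
102  1010011010001010100100→1 (1)
103  0100110100010101001001→0 (1)
104  1001101000101010010011→1 (0)
105  0011010001010100100110→0 (0)
106  0110100010101001001100→0 (0)
107  1101000101010010011000→1 (1)
108  1010001010100100110001→1 (0)
109  0100010101001001100010→0 (0)
110  1000101010010011000100→1 (1)
111  0001010100100110001001→0 (1)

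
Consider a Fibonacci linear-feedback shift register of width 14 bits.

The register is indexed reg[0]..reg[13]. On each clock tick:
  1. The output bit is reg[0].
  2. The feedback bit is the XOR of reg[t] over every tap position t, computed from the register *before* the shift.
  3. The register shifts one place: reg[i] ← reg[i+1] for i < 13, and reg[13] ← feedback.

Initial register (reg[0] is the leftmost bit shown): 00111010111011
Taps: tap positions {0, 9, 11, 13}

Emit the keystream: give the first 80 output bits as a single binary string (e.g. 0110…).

00111010111011000000110001101011111000110110111000101110000011100000111011100010

k : reg_k → out_k, fb_k
0: 00111010111011 → 0, fb=0
1: 01110101110110 → 0, fb=0
2: 11101011101100 → 1, fb=0
3: 11010111011000 → 1, fb=0
4: 10101110110000 → 1, fb=0
5: 01011101100000 → 0, fb=0
6: 10111011000000 → 1, fb=1
7: 01110110000001 → 0, fb=1
8: 11101100000011 → 1, fb=0
9: 11011000000110 → 1, fb=0
10: 10110000001100 → 1, fb=0
11: 01100000011000 → 0, fb=1
12: 11000000110001 → 1, fb=1
13: 10000001100011 → 1, fb=0
14: 00000011000110 → 0, fb=1
15: 00000110001101 → 0, fb=0
16: 00001100011010 → 0, fb=1
17: 00011000110101 → 0, fb=1
18: 00110001101011 → 0, fb=1
19: 01100011010111 → 0, fb=1
20: 11000110101111 → 1, fb=1
21: 10001101011111 → 1, fb=0
22: 00011010111110 → 0, fb=0
23: 00110101111100 → 0, fb=0
24: 01101011111000 → 0, fb=1
25: 11010111110001 → 1, fb=1
26: 10101111100011 → 1, fb=0
27: 01011111000110 → 0, fb=1
28: 10111110001101 → 1, fb=1
29: 01111100011011 → 0, fb=0
30: 11111000110110 → 1, fb=1
31: 11110001101101 → 1, fb=1
32: 11100011011011 → 1, fb=1
33: 11000110110111 → 1, fb=0
34: 10001101101110 → 1, fb=0
35: 00011011011100 → 0, fb=0
36: 00110110111000 → 0, fb=1
37: 01101101110001 → 0, fb=0
38: 11011011100010 → 1, fb=1
39: 10110111000101 → 1, fb=1
40: 01101110001011 → 0, fb=1
41: 11011100010111 → 1, fb=0
42: 10111000101110 → 1, fb=0
43: 01110001011100 → 0, fb=0
44: 11100010111000 → 1, fb=0
45: 11000101110000 → 1, fb=0
46: 10001011100000 → 1, fb=1
47: 00010111000001 → 0, fb=1
48: 00101110000011 → 0, fb=1
49: 01011100000111 → 0, fb=0
50: 10111000001110 → 1, fb=0
51: 01110000011100 → 0, fb=0
52: 11100000111000 → 1, fb=0
53: 11000001110000 → 1, fb=0
54: 10000011100000 → 1, fb=1
55: 00000111000001 → 0, fb=1
56: 00001110000011 → 0, fb=1
57: 00011100000111 → 0, fb=0
58: 00111000001110 → 0, fb=1
59: 01110000011101 → 0, fb=1
60: 11100000111011 → 1, fb=1
61: 11000001110111 → 1, fb=0
62: 10000011101110 → 1, fb=0
63: 00000111011100 → 0, fb=0
64: 00001110111000 → 0, fb=1
65: 00011101110001 → 0, fb=0
66: 00111011100010 → 0, fb=0
67: 01110111000100 → 0, fb=1
68: 11101110001001 → 1, fb=0
69: 11011100010010 → 1, fb=0
70: 10111000100100 → 1, fb=0
71: 01110001001000 → 0, fb=0
72: 11100010010000 → 1, fb=0
73: 11000100100000 → 1, fb=1
74: 10001001000001 → 1, fb=0
75: 00010010000010 → 0, fb=0
76: 00100100000100 → 0, fb=1
77: 01001000001001 → 0, fb=1
78: 10010000010011 → 1, fb=1
79: 00100000100111 → 0, fb=0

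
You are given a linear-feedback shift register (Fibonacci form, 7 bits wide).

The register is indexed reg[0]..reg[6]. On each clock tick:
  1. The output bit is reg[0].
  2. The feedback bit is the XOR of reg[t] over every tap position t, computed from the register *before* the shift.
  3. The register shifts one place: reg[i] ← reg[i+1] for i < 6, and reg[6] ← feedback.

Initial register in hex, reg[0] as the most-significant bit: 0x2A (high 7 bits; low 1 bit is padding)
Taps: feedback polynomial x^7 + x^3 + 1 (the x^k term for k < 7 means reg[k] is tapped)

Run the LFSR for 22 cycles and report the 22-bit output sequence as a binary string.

0010101011111010010100

step | reg (before) | out | fb
   0 | 0010101 | 0 | 0
   1 | 0101010 | 0 | 1
   2 | 1010101 | 1 | 1
   3 | 0101011 | 0 | 1
   4 | 1010111 | 1 | 1
   5 | 0101111 | 0 | 1
   6 | 1011111 | 1 | 0
   7 | 0111110 | 0 | 1
   8 | 1111101 | 1 | 0
   9 | 1111010 | 1 | 0
  10 | 1110100 | 1 | 1
  11 | 1101001 | 1 | 0
  12 | 1010010 | 1 | 1
  13 | 0100101 | 0 | 0
  14 | 1001010 | 1 | 0
  15 | 0010100 | 0 | 0
  16 | 0101000 | 0 | 1
  17 | 1010001 | 1 | 1
  18 | 0100011 | 0 | 0
  19 | 1000110 | 1 | 1
  20 | 0001101 | 0 | 1
  21 | 0011011 | 0 | 1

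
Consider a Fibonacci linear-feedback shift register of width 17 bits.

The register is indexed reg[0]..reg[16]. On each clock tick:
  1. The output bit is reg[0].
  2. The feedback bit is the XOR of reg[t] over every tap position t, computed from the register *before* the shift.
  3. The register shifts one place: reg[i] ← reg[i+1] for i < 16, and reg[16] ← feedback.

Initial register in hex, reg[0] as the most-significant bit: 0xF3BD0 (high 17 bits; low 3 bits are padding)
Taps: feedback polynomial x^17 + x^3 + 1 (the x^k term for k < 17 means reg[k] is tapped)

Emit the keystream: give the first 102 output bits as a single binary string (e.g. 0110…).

111100111011110100110111001010100100011100111100001111110110111011100010000011001111100100110101100110

tick  register→output (feedback)
  0  11110011101111010→1 (0)
  1  11100111011110100→1 (1)
  2  11001110111101001→1 (1)
  3  10011101111010011→1 (0)
  4  00111011110100110→0 (1)
  5  01110111101001101→0 (1)
  6  11101111010011011→1 (1)
  7  11011110100110111→1 (0)
  8  10111101001101110→1 (0)
  9  01111010011011100→0 (1)
 10  11110100110111001→1 (0)
 11  11101001101110010→1 (1)
 12  11010011011100101→1 (0)
 13  10100110111001010→1 (1)
 14  01001101110010101→0 (0)
 15  10011011100101010→1 (0)
 16  00110111001010100→0 (1)
 17  01101110010101001→0 (0)
 18  11011100101010010→1 (0)
 19  10111001010100100→1 (0)
 20  01110010101001000→0 (1)
 21  11100101010010001→1 (1)
 22  11001010100100011→1 (1)
 23  10010101001000111→1 (0)
 24  00101010010001110→0 (0)
 25  01010100100011100→0 (1)
 26  10101001000111001→1 (1)
 27  01010010001110011→0 (1)
 28  10100100011100111→1 (1)
 29  01001000111001111→0 (0)
 30  10010001110011110→1 (0)
 31  00100011100111100→0 (0)
 32  01000111001111000→0 (0)
 33  10001110011110000→1 (1)
 34  00011100111100001→0 (1)
 35  00111001111000011→0 (1)
 36  01110011110000111→0 (1)
 37  11100111100001111→1 (1)
 38  11001111000011111→1 (1)
 39  10011110000111111→1 (0)
 40  00111100001111110→0 (1)
 41  01111000011111101→0 (1)
 42  11110000111111011→1 (0)
 43  11100001111110110→1 (1)
 44  11000011111101101→1 (1)
 45  10000111111011011→1 (1)
 46  00001111110110111→0 (0)
 47  00011111101101110→0 (1)
 48  00111111011011101→0 (1)
 49  01111110110111011→0 (1)
 50  11111101101110111→1 (0)
 51  11111011011101110→1 (0)
 52  11110110111011100→1 (0)
 53  11101101110111000→1 (1)
 54  11011011101110001→1 (0)
 55  10110111011100010→1 (0)
 56  01101110111000100→0 (0)
 57  11011101110001000→1 (0)
 58  10111011100010000→1 (0)
 59  01110111000100000→0 (1)
 60  11101110001000001→1 (1)
 61  11011100010000011→1 (0)
 62  10111000100000110→1 (0)
 63  01110001000001100→0 (1)
 64  11100010000011001→1 (1)
 65  11000100000110011→1 (1)
 66  10001000001100111→1 (1)
 67  00010000011001111→0 (1)
 68  00100000110011111→0 (0)
 69  01000001100111110→0 (0)
 70  10000011001111100→1 (1)
 71  00000110011111001→0 (0)
 72  00001100111110010→0 (0)
 73  00011001111100100→0 (1)
 74  00110011111001001→0 (1)
 75  01100111110010011→0 (0)
 76  11001111100100110→1 (1)
 77  10011111001001101→1 (0)
 78  00111110010011010→0 (1)
 79  01111100100110101→0 (1)
 80  11111001001101011→1 (0)
 81  11110010011010110→1 (0)
 82  11100100110101100→1 (1)
 83  11001001101011001→1 (1)
 84  10010011010110011→1 (0)
 85  00100110101100110→0 (0)
 86  01001101011001100→0 (0)
 87  10011010110011000→1 (0)
 88  00110101100110000→0 (1)
 89  01101011001100001→0 (0)
 90  11010110011000010→1 (0)
 91  10101100110000100→1 (1)
 92  01011001100001001→0 (1)
 93  10110011000010011→1 (0)
 94  01100110000100110→0 (0)
 95  11001100001001100→1 (1)
 96  10011000010011001→1 (0)
 97  00110000100110010→0 (1)
 98  01100001001100101→0 (0)
 99  11000010011001010→1 (1)
100  10000100110010101→1 (1)
101  00001001100101011→0 (0)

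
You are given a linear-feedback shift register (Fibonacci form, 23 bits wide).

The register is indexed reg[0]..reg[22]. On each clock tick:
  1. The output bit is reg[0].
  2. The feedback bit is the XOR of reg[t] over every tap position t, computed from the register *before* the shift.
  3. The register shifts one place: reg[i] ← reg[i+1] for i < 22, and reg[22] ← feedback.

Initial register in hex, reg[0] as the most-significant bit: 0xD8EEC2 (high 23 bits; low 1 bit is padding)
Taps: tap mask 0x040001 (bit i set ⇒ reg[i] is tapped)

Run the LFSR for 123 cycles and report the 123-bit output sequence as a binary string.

110110001110111011000011101011001011100001000101011100101110011110110111010111110011011011011000011111011000000110111101000

k : reg_k → out_k, fb_k
0: 11011000111011101100001 → 1, fb=1
1: 10110001110111011000011 → 1, fb=1
2: 01100011101110110000111 → 0, fb=0
3: 11000111011101100001110 → 1, fb=1
4: 10001110111011000011101 → 1, fb=0
5: 00011101110110000111010 → 0, fb=1
6: 00111011101100001110101 → 0, fb=1
7: 01110111011000011101011 → 0, fb=0
8: 11101110110000111010110 → 1, fb=0
9: 11011101100001110101100 → 1, fb=1
10: 10111011000011101011001 → 1, fb=0
11: 01110110000111010110010 → 0, fb=1
12: 11101100001110101100101 → 1, fb=1
13: 11011000011101011001011 → 1, fb=1
14: 10110000111010110010111 → 1, fb=0
15: 01100001110101100101110 → 0, fb=0
16: 11000011101011001011100 → 1, fb=0
17: 10000111010110010111000 → 1, fb=0
18: 00001110101100101110000 → 0, fb=1
19: 00011101011001011100001 → 0, fb=0
20: 00111010110010111000010 → 0, fb=0
21: 01110101100101110000100 → 0, fb=0
22: 11101011001011100001000 → 1, fb=1
23: 11010110010111000010001 → 1, fb=0
24: 10101100101110000100010 → 1, fb=1
25: 01011001011100001000101 → 0, fb=0
26: 10110010111000010001010 → 1, fb=1
27: 01100101110000100010101 → 0, fb=1
28: 11001011100001000101011 → 1, fb=1
29: 10010111000010001010111 → 1, fb=0
30: 00101110000100010101110 → 0, fb=0
31: 01011100001000101011100 → 0, fb=1
32: 10111000010001010111001 → 1, fb=0
33: 01110000100010101110010 → 0, fb=1
34: 11100001000101011100101 → 1, fb=1
35: 11000010001010111001011 → 1, fb=1
36: 10000100010101110010111 → 1, fb=0
37: 00001000101011100101110 → 0, fb=0
38: 00010001010111001011100 → 0, fb=1
39: 00100010101110010111001 → 0, fb=1
40: 01000101011100101110011 → 0, fb=1
41: 10001010111001011100111 → 1, fb=1
42: 00010101110010111001111 → 0, fb=0
43: 00101011100101110011110 → 0, fb=1
44: 01010111001011100111101 → 0, fb=1
45: 10101110010111001111011 → 1, fb=0
46: 01011100101110011110110 → 0, fb=1
47: 10111001011100111101101 → 1, fb=1
48: 01110010111001111011011 → 0, fb=1
49: 11100101110011110110111 → 1, fb=0
50: 11001011100111101101110 → 1, fb=1
51: 10010111001111011011101 → 1, fb=0
52: 00101110011110110111010 → 0, fb=1
53: 01011100111101101110101 → 0, fb=1
54: 10111001111011011101011 → 1, fb=1
55: 01110011110110111010111 → 0, fb=1
56: 11100111101101110101111 → 1, fb=1
57: 11001111011011101011111 → 1, fb=0
58: 10011110110111010111110 → 1, fb=0
59: 00111101101110101111100 → 0, fb=1
60: 01111011011101011111001 → 0, fb=1
61: 11110110111010111110011 → 1, fb=0
62: 11101101110101111100110 → 1, fb=1
63: 11011011101011111001101 → 1, fb=1
64: 10110111010111110011011 → 1, fb=0
65: 01101110101111100110110 → 0, fb=1
66: 11011101011111001101101 → 1, fb=1
67: 10111010111110011011011 → 1, fb=0
68: 01110101111100110110110 → 0, fb=1
69: 11101011111001101101101 → 1, fb=1
70: 11010111110011011011011 → 1, fb=0
71: 10101111100110110110110 → 1, fb=0
72: 01011111001101101101100 → 0, fb=0
73: 10111110011011011011000 → 1, fb=0
74: 01111100110110110110000 → 0, fb=1
75: 11111001101101101100001 → 1, fb=1
76: 11110011011011011000011 → 1, fb=1
77: 11100110110110110000111 → 1, fb=1
78: 11001101101101100001111 → 1, fb=1
79: 10011011011011000011111 → 1, fb=0
80: 00110110110110000111110 → 0, fb=1
81: 01101101101100001111101 → 0, fb=1
82: 11011011011000011111011 → 1, fb=0
83: 10110110110000111110110 → 1, fb=0
84: 01101101100001111101100 → 0, fb=0
85: 11011011000011111011000 → 1, fb=0
86: 10110110000111110110000 → 1, fb=0
87: 01101100001111101100000 → 0, fb=0
88: 11011000011111011000000 → 1, fb=1
89: 10110000111110110000001 → 1, fb=1
90: 01100001111101100000011 → 0, fb=0
91: 11000011111011000000110 → 1, fb=1
92: 10000111110110000001101 → 1, fb=1
93: 00001111101100000011011 → 0, fb=1
94: 00011111011000000110111 → 0, fb=1
95: 00111110110000001101111 → 0, fb=0
96: 01111101100000011011110 → 0, fb=1
97: 11111011000000110111101 → 1, fb=0
98: 11110110000001101111010 → 1, fb=0
99: 11101100000011011110100 → 1, fb=0
100: 11011000000110111101000 → 1, fb=1
101: 10110000001101111010001 → 1, fb=0
102: 01100000011011110100010 → 0, fb=0
103: 11000000110111101000100 → 1, fb=1
104: 10000001101111010001001 → 1, fb=1
105: 00000011011110100010011 → 0, fb=1
106: 00000110111101000100111 → 0, fb=0
107: 00001101111010001001110 → 0, fb=0
108: 00011011110100010011100 → 0, fb=1
109: 00110111101000100111001 → 0, fb=1
110: 01101111010001001110011 → 0, fb=1
111: 11011110100010011100111 → 1, fb=1
112: 10111101000100111001111 → 1, fb=1
113: 01111010001001110011111 → 0, fb=1
114: 11110100010011100111111 → 1, fb=0
115: 11101000100111001111110 → 1, fb=0
116: 11010001001110011111100 → 1, fb=0
117: 10100010011100111111000 → 1, fb=0
118: 01000100111001111110000 → 0, fb=1
119: 10001001110011111100001 → 1, fb=1
120: 00010011100111111000011 → 0, fb=0
121: 00100111001111110000110 → 0, fb=0
122: 01001110011111100001100 → 0, fb=0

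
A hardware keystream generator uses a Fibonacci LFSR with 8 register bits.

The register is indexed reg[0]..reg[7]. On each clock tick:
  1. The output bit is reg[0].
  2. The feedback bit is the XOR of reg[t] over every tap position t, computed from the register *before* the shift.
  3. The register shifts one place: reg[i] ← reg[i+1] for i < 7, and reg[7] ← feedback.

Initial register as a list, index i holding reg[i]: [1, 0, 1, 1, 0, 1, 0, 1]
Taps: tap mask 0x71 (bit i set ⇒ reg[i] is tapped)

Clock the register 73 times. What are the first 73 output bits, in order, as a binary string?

1011010100000100111011001001001100000011101001000111000100000001011000111

tick  register→output (feedback)
  0  10110101→1 (0)
  1  01101010→0 (0)
  2  11010100→1 (0)
  3  10101000→1 (0)
  4  01010000→0 (0)
  5  10100000→1 (1)
  6  01000001→0 (0)
  7  10000010→1 (0)
  8  00000100→0 (1)
  9  00001001→0 (1)
 10  00010011→0 (1)
 11  00100111→0 (0)
 12  01001110→0 (1)
 13  10011101→1 (1)
 14  00111011→0 (0)
 15  01110110→0 (0)
 16  11101100→1 (1)
 17  11011001→1 (0)
 18  10110010→1 (0)
 19  01100100→0 (1)
 20  11001001→1 (0)
 21  10010010→1 (0)
 22  00100100→0 (1)
 23  01001001→0 (1)
 24  10010011→1 (0)
 25  00100110→0 (0)
 26  01001100→0 (0)
 27  10011000→1 (0)
 28  00110000→0 (0)
 29  01100000→0 (0)
 30  11000000→1 (1)
 31  10000001→1 (1)
 32  00000011→0 (1)
 33  00000111→0 (0)
 34  00001110→0 (1)
 35  00011101→0 (0)
 36  00111010→0 (0)
 37  01110100→0 (1)
 38  11101001→1 (0)
 39  11010010→1 (0)
 40  10100100→1 (0)
 41  01001000→0 (1)
 42  10010001→1 (1)
 43  00100011→0 (1)
 44  01000111→0 (0)
 45  10001110→1 (0)
 46  00011100→0 (0)
 47  00111000→0 (1)
 48  01110001→0 (0)
 49  11100010→1 (0)
 50  11000100→1 (0)
 51  10001000→1 (0)
 52  00010000→0 (0)
 53  00100000→0 (0)
 54  01000000→0 (0)
 55  10000000→1 (1)
 56  00000001→0 (0)
 57  00000010→0 (1)
 58  00000101→0 (1)
 59  00001011→0 (0)
 60  00010110→0 (0)
 61  00101100→0 (0)
 62  01011000→0 (1)
 63  10110001→1 (1)
 64  01100011→0 (1)
 65  11000111→1 (1)
 66  10001111→1 (0)
 67  00011110→0 (1)
 68  00111101→0 (0)
 69  01111010→0 (0)
 70  11110100→1 (0)
 71  11101000→1 (0)
 72  11010000→1 (1)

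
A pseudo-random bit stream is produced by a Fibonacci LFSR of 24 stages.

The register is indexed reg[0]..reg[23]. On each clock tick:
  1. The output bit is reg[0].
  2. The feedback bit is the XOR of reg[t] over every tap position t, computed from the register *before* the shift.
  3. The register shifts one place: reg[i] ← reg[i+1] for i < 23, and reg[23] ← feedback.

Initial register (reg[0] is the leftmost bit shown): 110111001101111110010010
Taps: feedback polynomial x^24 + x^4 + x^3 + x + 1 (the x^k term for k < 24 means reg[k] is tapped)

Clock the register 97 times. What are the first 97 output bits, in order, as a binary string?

tick  register→output (feedback)
  0  110111001101111110010010→1 (0)
  1  101110011011111100100100→1 (1)
  2  011100110111111001001001→0 (0)
  3  111001101111110010010010→1 (0)
  4  110011011111100100100100→1 (1)
  5  100110111111001001001001→1 (1)
  6  001101111110010010010011→0 (1)
  7  011011111100100100100111→0 (0)
  8  110111111001001001001110→1 (0)
  9  101111110010010010011100→1 (1)
 10  011111100100100100111001→0 (1)
 11  111111001001001001110011→1 (0)
 12  111110010010010011100110→1 (0)
 13  111100100100100111001100→1 (1)
 14  111001001001001110011001→1 (0)
 15  110010010010011100110010→1 (1)
 16  100100100100111001100101→1 (0)
 17  001001001001110011001010→0 (0)
 18  010010010011100110010100→0 (0)
 19  100100100111001100101000→1 (0)
 20  001001001110011001010000→0 (0)
 21  010010011100110010100000→0 (0)
 22  100100111001100101000000→1 (0)
 23  001001110011001010000000→0 (0)
 24  010011100110010100000000→0 (0)
 25  100111001100101000000000→1 (1)
 26  001110011001010000000001→0 (0)
 27  011100110010100000000010→0 (0)
 28  111001100101000000000100→1 (0)
 29  110011001010000000001000→1 (1)
 30  100110010100000000010001→1 (1)
 31  001100101000000000100011→0 (1)
 32  011001010000000001000111→0 (1)
 33  110010100000000010001111→1 (1)
 34  100101000000000100011111→1 (0)
 35  001010000000001000111110→0 (1)
 36  010100000000010001111101→0 (0)
 37  101000000000100011111010→1 (1)
 38  010000000001000111110101→0 (1)
 39  100000000010001111101011→1 (1)
 40  000000000100011111010111→0 (0)
 41  000000001000111110101110→0 (0)
 42  000000010001111101011100→0 (0)
 43  000000100011111010111000→0 (0)
 44  000001000111110101110000→0 (0)
 45  000010001111101011100000→0 (1)
 46  000100011111010111000001→0 (1)
 47  001000111110101110000011→0 (0)
 48  010001111101011100000110→0 (1)
 49  100011111010111000001101→1 (0)
 50  000111110101110000011010→0 (0)
 51  001111101011100000110100→0 (0)
 52  011111010111000001101000→0 (1)
 53  111110101110000011010001→1 (0)
 54  111101011100000110100010→1 (1)
 55  111010111000001101000101→1 (1)
 56  110101110000011010001011→1 (1)
 57  101011100000110100010111→1 (0)
 58  010111000001101000101110→0 (1)
 59  101110000011010001011101→1 (1)
 60  011100000110100010111011→0 (0)
 61  111000001101000101110110→1 (0)
 62  110000011010001011101100→1 (0)
 63  100000110100010111011000→1 (1)
 64  000001101000101110110001→0 (0)
 65  000011010001011101100010→0 (1)
 66  000110100010111011000101→0 (0)
 67  001101000101110110001010→0 (1)
 68  011010001011101100010101→0 (0)
 69  110100010111011000101010→1 (1)
 70  101000101110110001010101→1 (1)
 71  010001011101100010101011→0 (1)
 72  100010111011000101010111→1 (0)
 73  000101110110001010101110→0 (1)
 74  001011101100010101011101→0 (1)
 75  010111011000101010111011→0 (1)
 76  101110110001010101110111→1 (1)
 77  011101100010101011101111→0 (0)
 78  111011000101010111011110→1 (1)
 79  110110001010101110111101→1 (0)
 80  101100010101011101111010→1 (0)
 81  011000101010111011110100→0 (1)
 82  110001010101110111101001→1 (0)
 83  100010101011101111010010→1 (0)
 84  000101010111011110100100→0 (1)
 85  001010101110111101001001→0 (1)
 86  010101011101111010010011→0 (0)
 87  101010111011110100100110→1 (0)
 88  010101110111101001001100→0 (0)
 89  101011101111010010011000→1 (0)
 90  010111011110100100110000→0 (1)
 91  101110111101001001100001→1 (1)
 92  011101111010010011000011→0 (0)
 93  111011110100100110000110→1 (1)
 94  110111101001001100001101→1 (0)
 95  101111010010011000011010→1 (1)
 96  011110100100110000110101→0 (1)

1101110011011111100100100100111001100101000000000100011111010111000001101000101110110001010101110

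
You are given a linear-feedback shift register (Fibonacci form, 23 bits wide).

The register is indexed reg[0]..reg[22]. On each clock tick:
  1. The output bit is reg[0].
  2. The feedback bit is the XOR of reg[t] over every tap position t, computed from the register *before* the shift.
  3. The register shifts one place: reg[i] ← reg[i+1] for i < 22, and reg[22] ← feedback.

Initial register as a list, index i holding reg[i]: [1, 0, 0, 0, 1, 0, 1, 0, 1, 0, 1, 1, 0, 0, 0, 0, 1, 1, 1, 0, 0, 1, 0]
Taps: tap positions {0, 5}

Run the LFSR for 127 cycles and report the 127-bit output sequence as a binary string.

1000101010110000111001011011100101011000101001010010010010011000000000110110111100110000110111010001001001010110111111101011000

step | reg (before) | out | fb
   0 | 10001010101100001110010 | 1 | 1
   1 | 00010101011000011100101 | 0 | 1
   2 | 00101010110000111001011 | 0 | 0
   3 | 01010101100001110010110 | 0 | 1
   4 | 10101011000011100101101 | 1 | 1
   5 | 01010110000111001011011 | 0 | 1
   6 | 10101100001110010110111 | 1 | 0
   7 | 01011000011100101101110 | 0 | 0
   8 | 10110000111001011011100 | 1 | 1
   9 | 01100001110010110111001 | 0 | 0
  10 | 11000011100101101110010 | 1 | 1
  11 | 10000111001011011100101 | 1 | 0
  12 | 00001110010110111001010 | 0 | 1
  13 | 00011100101101110010101 | 0 | 1
  14 | 00111001011011100101011 | 0 | 0
  15 | 01110010110111001010110 | 0 | 0
  16 | 11100101101110010101100 | 1 | 0
  17 | 11001011011100101011000 | 1 | 1
  18 | 10010110111001010110001 | 1 | 0
  19 | 00101101110010101100010 | 0 | 1
  20 | 01011011100101011000101 | 0 | 0
  21 | 10110111001010110001010 | 1 | 0
  22 | 01101110010101100010100 | 0 | 1
  23 | 11011100101011000101001 | 1 | 0
  24 | 10111001010110001010010 | 1 | 1
  25 | 01110010101100010100101 | 0 | 0
  26 | 11100101011000101001010 | 1 | 0
  27 | 11001010110001010010100 | 1 | 1
  28 | 10010101100010100101001 | 1 | 0
  29 | 00101011000101001010010 | 0 | 0
  30 | 01010110001010010100100 | 0 | 1
  31 | 10101100010100101001001 | 1 | 0
  32 | 01011000101001010010010 | 0 | 0
  33 | 10110001010010100100100 | 1 | 1
  34 | 01100010100101001001001 | 0 | 0
  35 | 11000101001010010010010 | 1 | 0
  36 | 10001010010100100100100 | 1 | 1
  37 | 00010100101001001001001 | 0 | 1
  38 | 00101001010010010010011 | 0 | 0
  39 | 01010010100100100100110 | 0 | 0
  40 | 10100101001001001001100 | 1 | 0
  41 | 01001010010010010011000 | 0 | 0
  42 | 10010100100100100110000 | 1 | 0
  43 | 00101001001001001100000 | 0 | 0
  44 | 01010010010010011000000 | 0 | 0
  45 | 10100100100100110000000 | 1 | 0
  46 | 01001001001001100000000 | 0 | 0
  47 | 10010010010011000000000 | 1 | 1
  48 | 00100100100110000000001 | 0 | 1
  49 | 01001001001100000000011 | 0 | 0
  50 | 10010010011000000000110 | 1 | 1
  51 | 00100100110000000001101 | 0 | 1
  52 | 01001001100000000011011 | 0 | 0
  53 | 10010011000000000110110 | 1 | 1
  54 | 00100110000000001101101 | 0 | 1
  55 | 01001100000000011011011 | 0 | 1
  56 | 10011000000000110110111 | 1 | 1
  57 | 00110000000001101101111 | 0 | 0
  58 | 01100000000011011011110 | 0 | 0
  59 | 11000000000110110111100 | 1 | 1
  60 | 10000000001101101111001 | 1 | 1
  61 | 00000000011011011110011 | 0 | 0
  62 | 00000000110110111100110 | 0 | 0
  63 | 00000001101101111001100 | 0 | 0
  64 | 00000011011011110011000 | 0 | 0
  65 | 00000110110111100110000 | 0 | 1
  66 | 00001101101111001100001 | 0 | 1
  67 | 00011011011110011000011 | 0 | 0
  68 | 00110110111100110000110 | 0 | 1
  69 | 01101101111001100001101 | 0 | 1
  70 | 11011011110011000011011 | 1 | 1
  71 | 10110111100110000110111 | 1 | 0
  72 | 01101111001100001101110 | 0 | 1
  73 | 11011110011000011011101 | 1 | 0
  74 | 10111100110000110111010 | 1 | 0
  75 | 01111001100001101110100 | 0 | 0
  76 | 11110011000011011101000 | 1 | 1
  77 | 11100110000110111010001 | 1 | 0
  78 | 11001100001101110100010 | 1 | 0
  79 | 10011000011011101000100 | 1 | 1
  80 | 00110000110111010001001 | 0 | 0
  81 | 01100001101110100010010 | 0 | 0
  82 | 11000011011101000100100 | 1 | 1
  83 | 10000110111010001001001 | 1 | 0
  84 | 00001101110100010010010 | 0 | 1
  85 | 00011011101000100100101 | 0 | 0
  86 | 00110111010001001001010 | 0 | 1
  87 | 01101110100010010010101 | 0 | 1
  88 | 11011101000100100101011 | 1 | 0
  89 | 10111010001001001010110 | 1 | 1
  90 | 01110100010010010101101 | 0 | 1
  91 | 11101000100100101011011 | 1 | 1
  92 | 11010001001001010110111 | 1 | 1
  93 | 10100010010010101101111 | 1 | 1
  94 | 01000100100101011011111 | 0 | 1
  95 | 10001001001010110111111 | 1 | 1
  96 | 00010010010101101111111 | 0 | 0
  97 | 00100100101011011111110 | 0 | 1
  98 | 01001001010110111111101 | 0 | 0
  99 | 10010010101101111111010 | 1 | 1
 100 | 00100101011011111110101 | 0 | 1
 101 | 01001010110111111101011 | 0 | 0
 102 | 10010101101111111010110 | 1 | 0
 103 | 00101011011111110101100 | 0 | 0
 104 | 01010110111111101011000 | 0 | 1
 105 | 10101101111111010110001 | 1 | 0
 106 | 01011011111110101100010 | 0 | 0
 107 | 10110111111101011000100 | 1 | 0
 108 | 01101111111010110001000 | 0 | 1
 109 | 11011111110101100010001 | 1 | 0
 110 | 10111111101011000100010 | 1 | 0
 111 | 01111111010110001000100 | 0 | 1
 112 | 11111110101100010001001 | 1 | 0
 113 | 11111101011000100010010 | 1 | 0
 114 | 11111010110001000100100 | 1 | 1
 115 | 11110101100010001001001 | 1 | 0
 116 | 11101011000100010010010 | 1 | 1
 117 | 11010110001000100100101 | 1 | 0
 118 | 10101100010001001001010 | 1 | 0
 119 | 01011000100010010010100 | 0 | 0
 120 | 10110001000100100101000 | 1 | 1
 121 | 01100010001001001010001 | 0 | 0
 122 | 11000100010010010100010 | 1 | 0
 123 | 10001000100100101000100 | 1 | 1
 124 | 00010001001001010001001 | 0 | 0
 125 | 00100010010010100010010 | 0 | 0
 126 | 01000100100101000100100 | 0 | 1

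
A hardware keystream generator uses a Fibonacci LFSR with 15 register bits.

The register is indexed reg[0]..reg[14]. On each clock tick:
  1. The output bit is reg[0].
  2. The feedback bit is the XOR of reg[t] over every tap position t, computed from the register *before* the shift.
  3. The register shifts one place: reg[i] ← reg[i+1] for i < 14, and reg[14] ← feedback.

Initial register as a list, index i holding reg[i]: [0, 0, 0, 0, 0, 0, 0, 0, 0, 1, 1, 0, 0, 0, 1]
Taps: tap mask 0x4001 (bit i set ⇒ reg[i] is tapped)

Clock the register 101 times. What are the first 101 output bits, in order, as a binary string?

tick  register→output (feedback)
  0  000000000110001→0 (1)
  1  000000001100011→0 (1)
  2  000000011000111→0 (1)
  3  000000110001111→0 (1)
  4  000001100011111→0 (1)
  5  000011000111111→0 (1)
  6  000110001111111→0 (1)
  7  001100011111111→0 (1)
  8  011000111111111→0 (1)
  9  110001111111111→1 (0)
 10  100011111111110→1 (1)
 11  000111111111101→0 (1)
 12  001111111111011→0 (1)
 13  011111111110111→0 (1)
 14  111111111101111→1 (0)
 15  111111111011110→1 (1)
 16  111111110111101→1 (0)
 17  111111101111010→1 (1)
 18  111111011110101→1 (0)
 19  111110111101010→1 (1)
 20  111101111010101→1 (0)
 21  111011110101010→1 (1)
 22  110111101010101→1 (0)
 23  101111010101010→1 (1)
 24  011110101010101→0 (1)
 25  111101010101011→1 (0)
 26  111010101010110→1 (1)
 27  110101010101101→1 (0)
 28  101010101011010→1 (1)
 29  010101010110101→0 (1)
 30  101010101101011→1 (0)
 31  010101011010110→0 (0)
 32  101010110101100→1 (1)
 33  010101101011001→0 (1)
 34  101011010110011→1 (0)
 35  010110101100110→0 (0)
 36  101101011001100→1 (1)
 37  011010110011001→0 (1)
 38  110101100110011→1 (0)
 39  101011001100110→1 (1)
 40  010110011001101→0 (1)
 41  101100110011011→1 (0)
 42  011001100110110→0 (0)
 43  110011001101100→1 (1)
 44  100110011011001→1 (0)
 45  001100110110010→0 (0)
 46  011001101100100→0 (0)
 47  110011011001000→1 (1)
 48  100110110010001→1 (0)
 49  001101100100010→0 (0)
 50  011011001000100→0 (0)
 51  110110010001000→1 (1)
 52  101100100010001→1 (0)
 53  011001000100010→0 (0)
 54  110010001000100→1 (1)
 55  100100010001001→1 (0)
 56  001000100010010→0 (0)
 57  010001000100100→0 (0)
 58  100010001001000→1 (1)
 59  000100010010001→0 (1)
 60  001000100100011→0 (1)
 61  010001001000111→0 (1)
 62  100010010001111→1 (0)
 63  000100100011110→0 (0)
 64  001001000111100→0 (0)
 65  010010001111000→0 (0)
 66  100100011110000→1 (1)
 67  001000111100001→0 (1)
 68  010001111000011→0 (1)
 69  100011110000111→1 (0)
 70  000111100001110→0 (0)
 71  001111000011100→0 (0)
 72  011110000111000→0 (0)
 73  111100001110000→1 (1)
 74  111000011100001→1 (0)
 75  110000111000010→1 (1)
 76  100001110000101→1 (0)
 77  000011100001010→0 (0)
 78  000111000010100→0 (0)
 79  001110000101000→0 (0)
 80  011100001010000→0 (0)
 81  111000010100000→1 (1)
 82  110000101000001→1 (0)
 83  100001010000010→1 (1)
 84  000010100000101→0 (1)
 85  000101000001011→0 (1)
 86  001010000010111→0 (1)
 87  010100000101111→0 (1)
 88  101000001011111→1 (0)
 89  010000010111110→0 (0)
 90  100000101111100→1 (1)
 91  000001011111001→0 (1)
 92  000010111110011→0 (1)
 93  000101111100111→0 (1)
 94  001011111001111→0 (1)
 95  010111110011111→0 (1)
 96  101111100111111→1 (0)
 97  011111001111110→0 (0)
 98  111110011111100→1 (1)
 99  111100111111001→1 (0)
100  111001111110010→1 (1)

00000000011000111111111101111010101010110101100110011011001000100010010001111000011100001010000010111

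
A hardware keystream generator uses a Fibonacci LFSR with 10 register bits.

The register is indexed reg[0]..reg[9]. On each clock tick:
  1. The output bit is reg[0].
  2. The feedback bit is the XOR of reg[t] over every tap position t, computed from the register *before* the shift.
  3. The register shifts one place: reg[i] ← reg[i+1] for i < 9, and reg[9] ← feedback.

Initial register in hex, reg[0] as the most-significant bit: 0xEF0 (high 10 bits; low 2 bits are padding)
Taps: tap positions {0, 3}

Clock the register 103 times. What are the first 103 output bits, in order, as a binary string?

1110111100100101100000100110010001010001101101110000001111000111011111110010000110001011011101000011010

k : reg_k → out_k, fb_k
0: 1110111100 → 1, fb=1
1: 1101111001 → 1, fb=0
2: 1011110010 → 1, fb=0
3: 0111100100 → 0, fb=1
4: 1111001001 → 1, fb=0
5: 1110010010 → 1, fb=1
6: 1100100101 → 1, fb=1
7: 1001001011 → 1, fb=0
8: 0010010110 → 0, fb=0
9: 0100101100 → 0, fb=0
10: 1001011000 → 1, fb=0
11: 0010110000 → 0, fb=0
12: 0101100000 → 0, fb=1
13: 1011000001 → 1, fb=0
14: 0110000010 → 0, fb=0
15: 1100000100 → 1, fb=1
16: 1000001001 → 1, fb=1
17: 0000010011 → 0, fb=0
18: 0000100110 → 0, fb=0
19: 0001001100 → 0, fb=1
20: 0010011001 → 0, fb=0
21: 0100110010 → 0, fb=0
22: 1001100100 → 1, fb=0
23: 0011001000 → 0, fb=1
24: 0110010001 → 0, fb=0
25: 1100100010 → 1, fb=1
26: 1001000101 → 1, fb=0
27: 0010001010 → 0, fb=0
28: 0100010100 → 0, fb=0
29: 1000101000 → 1, fb=1
30: 0001010001 → 0, fb=1
31: 0010100011 → 0, fb=0
32: 0101000110 → 0, fb=1
33: 1010001101 → 1, fb=1
34: 0100011011 → 0, fb=0
35: 1000110110 → 1, fb=1
36: 0001101101 → 0, fb=1
37: 0011011011 → 0, fb=1
38: 0110110111 → 0, fb=0
39: 1101101110 → 1, fb=0
40: 1011011100 → 1, fb=0
41: 0110111000 → 0, fb=0
42: 1101110000 → 1, fb=0
43: 1011100000 → 1, fb=0
44: 0111000000 → 0, fb=1
45: 1110000001 → 1, fb=1
46: 1100000011 → 1, fb=1
47: 1000000111 → 1, fb=1
48: 0000001111 → 0, fb=0
49: 0000011110 → 0, fb=0
50: 0000111100 → 0, fb=0
51: 0001111000 → 0, fb=1
52: 0011110001 → 0, fb=1
53: 0111100011 → 0, fb=1
54: 1111000111 → 1, fb=0
55: 1110001110 → 1, fb=1
56: 1100011101 → 1, fb=1
57: 1000111011 → 1, fb=1
58: 0001110111 → 0, fb=1
59: 0011101111 → 0, fb=1
60: 0111011111 → 0, fb=1
61: 1110111111 → 1, fb=1
62: 1101111111 → 1, fb=0
63: 1011111110 → 1, fb=0
64: 0111111100 → 0, fb=1
65: 1111111001 → 1, fb=0
66: 1111110010 → 1, fb=0
67: 1111100100 → 1, fb=0
68: 1111001000 → 1, fb=0
69: 1110010000 → 1, fb=1
70: 1100100001 → 1, fb=1
71: 1001000011 → 1, fb=0
72: 0010000110 → 0, fb=0
73: 0100001100 → 0, fb=0
74: 1000011000 → 1, fb=1
75: 0000110001 → 0, fb=0
76: 0001100010 → 0, fb=1
77: 0011000101 → 0, fb=1
78: 0110001011 → 0, fb=0
79: 1100010110 → 1, fb=1
80: 1000101101 → 1, fb=1
81: 0001011011 → 0, fb=1
82: 0010110111 → 0, fb=0
83: 0101101110 → 0, fb=1
84: 1011011101 → 1, fb=0
85: 0110111010 → 0, fb=0
86: 1101110100 → 1, fb=0
87: 1011101000 → 1, fb=0
88: 0111010000 → 0, fb=1
89: 1110100001 → 1, fb=1
90: 1101000011 → 1, fb=0
91: 1010000110 → 1, fb=1
92: 0100001101 → 0, fb=0
93: 1000011010 → 1, fb=1
94: 0000110101 → 0, fb=0
95: 0001101010 → 0, fb=1
96: 0011010101 → 0, fb=1
97: 0110101011 → 0, fb=0
98: 1101010110 → 1, fb=0
99: 1010101100 → 1, fb=1
100: 0101011001 → 0, fb=1
101: 1010110011 → 1, fb=1
102: 0101100111 → 0, fb=1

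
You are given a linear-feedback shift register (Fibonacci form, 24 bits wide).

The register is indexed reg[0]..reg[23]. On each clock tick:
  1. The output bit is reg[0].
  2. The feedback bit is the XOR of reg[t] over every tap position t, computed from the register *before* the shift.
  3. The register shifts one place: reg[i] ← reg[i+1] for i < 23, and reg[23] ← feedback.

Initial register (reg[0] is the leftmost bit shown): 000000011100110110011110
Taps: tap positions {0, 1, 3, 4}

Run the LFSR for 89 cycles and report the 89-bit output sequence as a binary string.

00000001110011011001111000010000111000111011001110111000000000100111001010001000001100100

step | reg (before) | out | fb
   0 | 000000011100110110011110 | 0 | 0
   1 | 000000111001101100111100 | 0 | 0
   2 | 000001110011011001111000 | 0 | 0
   3 | 000011100110110011110000 | 0 | 1
   4 | 000111001101100111100001 | 0 | 0
   5 | 001110011011001111000010 | 0 | 0
   6 | 011100110110011110000100 | 0 | 0
   7 | 111001101100111100001000 | 1 | 0
   8 | 110011011001111000010000 | 1 | 1
   9 | 100110110011110000100001 | 1 | 1
  10 | 001101100111100001000011 | 0 | 1
  11 | 011011001111000010000111 | 0 | 0
  12 | 110110011110000100001110 | 1 | 0
  13 | 101100111100001000011100 | 1 | 0
  14 | 011001111000010000111000 | 0 | 1
  15 | 110011110000100001110001 | 1 | 1
  16 | 100111100001000011100011 | 1 | 1
  17 | 001111000010000111000111 | 0 | 0
  18 | 011110000100001110001110 | 0 | 1
  19 | 111100001000011100011101 | 1 | 1
  20 | 111000010000111000111011 | 1 | 0
  21 | 110000100001110001110110 | 1 | 0
  22 | 100001000011100011101100 | 1 | 1
  23 | 000010000111000111011001 | 0 | 1
  24 | 000100001110001110110011 | 0 | 1
  25 | 001000011100011101100111 | 0 | 0
  26 | 010000111000111011001110 | 0 | 1
  27 | 100001110001110110011101 | 1 | 1
  28 | 000011100011101100111011 | 0 | 1
  29 | 000111000111011001110111 | 0 | 0
  30 | 001110001110110011101110 | 0 | 0
  31 | 011100011101100111011100 | 0 | 0
  32 | 111000111011001110111000 | 1 | 0
  33 | 110001110110011101110000 | 1 | 0
  34 | 100011101100111011100000 | 1 | 0
  35 | 000111011001110111000000 | 0 | 0
  36 | 001110110011101110000000 | 0 | 0
  37 | 011101100111011100000000 | 0 | 0
  38 | 111011001110111000000000 | 1 | 1
  39 | 110110011101110000000001 | 1 | 0
  40 | 101100111011100000000010 | 1 | 0
  41 | 011001110111000000000100 | 0 | 1
  42 | 110011101110000000001001 | 1 | 1
  43 | 100111011100000000010011 | 1 | 1
  44 | 001110111000000000100111 | 0 | 0
  45 | 011101110000000001001110 | 0 | 0
  46 | 111011100000000010011100 | 1 | 1
  47 | 110111000000000100111001 | 1 | 0
  48 | 101110000000001001110010 | 1 | 1
  49 | 011100000000010011100101 | 0 | 0
  50 | 111000000000100111001010 | 1 | 0
  51 | 110000000001001110010100 | 1 | 0
  52 | 100000000010011100101000 | 1 | 1
  53 | 000000000100111001010001 | 0 | 0
  54 | 000000001001110010100010 | 0 | 0
  55 | 000000010011100101000100 | 0 | 0
  56 | 000000100111001010001000 | 0 | 0
  57 | 000001001110010100010000 | 0 | 0
  58 | 000010011100101000100000 | 0 | 1
  59 | 000100111001010001000001 | 0 | 1
  60 | 001001110010100010000011 | 0 | 0
  61 | 010011100101000100000110 | 0 | 0
  62 | 100111001010001000001100 | 1 | 1
  63 | 001110010100010000011001 | 0 | 0
  64 | 011100101000100000110010 | 0 | 0
  65 | 111001010001000001100100 | 1 | 0
  66 | 110010100010000011001000 | 1 | 1
  67 | 100101000100000110010001 | 1 | 0
  68 | 001010001000001100100010 | 0 | 1
  69 | 010100010000011001000101 | 0 | 0
  70 | 101000100000110010001010 | 1 | 1
  71 | 010001000001100100010101 | 0 | 1
  72 | 100010000011001000101011 | 1 | 0
  73 | 000100000110010001010110 | 0 | 1
  74 | 001000001100100010101101 | 0 | 0
  75 | 010000011001000101011010 | 0 | 1
  76 | 100000110010001010110101 | 1 | 1
  77 | 000001100100010101101011 | 0 | 0
  78 | 000011001000101011010110 | 0 | 1
  79 | 000110010001010110101101 | 0 | 0
  80 | 001100100010101101011010 | 0 | 1
  81 | 011001000101011010110101 | 0 | 1
  82 | 110010001010110101101011 | 1 | 1
  83 | 100100010101101011010111 | 1 | 0
  84 | 001000101011010110101110 | 0 | 0
  85 | 010001010110101101011100 | 0 | 1
  86 | 100010101101011010111001 | 1 | 0
  87 | 000101011010110101110010 | 0 | 1
  88 | 001010110101101011100101 | 0 | 1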